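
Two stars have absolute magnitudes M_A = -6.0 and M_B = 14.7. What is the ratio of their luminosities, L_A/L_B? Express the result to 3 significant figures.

L_A/L_B ≈ 1.91×10^8

ΔM = M_A − M_B = -20.7
L_A/L_B = 10^(−0.4 ΔM) = 10^8.280 = 1.905×10^8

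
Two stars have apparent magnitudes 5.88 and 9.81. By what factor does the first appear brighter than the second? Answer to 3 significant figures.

37.3

Magnitude difference = -3.93
Flux ratio = 10^(−0.4 Δm) = 10^(−0.4 × -3.93) = 10^1.572 = 37.33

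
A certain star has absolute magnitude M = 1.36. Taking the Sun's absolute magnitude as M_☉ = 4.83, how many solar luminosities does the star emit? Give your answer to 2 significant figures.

L/L_☉ ≈ 24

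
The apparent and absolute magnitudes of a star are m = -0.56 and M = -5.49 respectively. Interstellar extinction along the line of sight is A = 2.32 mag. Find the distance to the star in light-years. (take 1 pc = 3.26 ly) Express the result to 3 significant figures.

m − M = 5 log₁₀(d/10 pc) + A  ⇒  -0.56 − (-5.49) − 2.32 = 5 log₁₀(d/10)
2.610 = 5 log₁₀(d/10)
log₁₀ d = (m − M − A)/5 + 1 = 1.5220
d = 10^1.5220 = 33.27 pc
= 108.4 ly

d ≈ 108 ly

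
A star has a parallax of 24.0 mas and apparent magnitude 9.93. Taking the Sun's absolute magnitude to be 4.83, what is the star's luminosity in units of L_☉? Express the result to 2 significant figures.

d = 1/p = 1000/24.0 mas = 41.67 pc
M = m − 5 log₁₀ d + 5 = 9.93 − 5·1.6198 + 5 = 6.831
M − M_☉ = 6.831 − 4.83 = 2.001
L/L_☉ = 10^(−0.4 × 2.001) = 0.1583

L/L_☉ ≈ 0.16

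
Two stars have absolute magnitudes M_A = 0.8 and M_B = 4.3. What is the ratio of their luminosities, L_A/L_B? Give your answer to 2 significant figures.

ΔM = M_A − M_B = -3.5
L_A/L_B = 10^(−0.4 ΔM) = 10^1.400 = 25.12

L_A/L_B ≈ 25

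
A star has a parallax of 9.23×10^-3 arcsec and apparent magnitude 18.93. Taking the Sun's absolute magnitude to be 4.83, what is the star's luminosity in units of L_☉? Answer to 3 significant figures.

d = 1/p = 1/9.23×10^-3″ = 108.3 pc
M = m − 5 log₁₀ d + 5 = 18.93 − 5·2.0348 + 5 = 13.756
M − M_☉ = 13.756 − 4.83 = 8.926
L/L_☉ = 10^(−0.4 × 8.926) = 2.689×10^-4

L/L_☉ ≈ 2.69×10^-4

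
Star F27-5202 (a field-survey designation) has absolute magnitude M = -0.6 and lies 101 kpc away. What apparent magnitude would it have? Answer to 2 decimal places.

d = 101 kpc = 101000 pc
m = M + 5 log₁₀ d − 5 = -0.6 + 5·5.0043 − 5 = 19.422

m ≈ 19.42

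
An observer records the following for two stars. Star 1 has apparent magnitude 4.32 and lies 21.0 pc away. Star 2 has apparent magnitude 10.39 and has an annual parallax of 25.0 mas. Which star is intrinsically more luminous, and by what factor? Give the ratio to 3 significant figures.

Star 1 is more luminous, by a factor of 73.8.

Star 1: M = m − 5 log₁₀ d + 5 = 4.32 − 5·1.3222 + 5 = 2.709
Star 2: p = 25.0 mas = 0.0250″ → d = 1/p = 40.00 pc
Star 2: M = m − 5 log₁₀ d + 5 = 10.39 − 5·1.6021 + 5 = 7.380
ΔM = M_1 − M_2 = 2.709 − (7.380) = -4.671; smaller M is more luminous → Star 1.
L ratio = 10^(0.4 |ΔM|) = 10^1.868 = 73.84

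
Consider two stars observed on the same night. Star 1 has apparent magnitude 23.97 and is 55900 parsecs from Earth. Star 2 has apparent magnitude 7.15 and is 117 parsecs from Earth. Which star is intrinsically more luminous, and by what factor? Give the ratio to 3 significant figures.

Star 2 is more luminous, by a factor of 23.4.

Star 1: M = m − 5 log₁₀ d + 5 = 23.97 − 5·4.7474 + 5 = 5.233
Star 2: M = m − 5 log₁₀ d + 5 = 7.15 − 5·2.0682 + 5 = 1.809
ΔM = M_1 − M_2 = 5.233 − (1.809) = 3.424; smaller M is more luminous → Star 2.
L ratio = 10^(0.4 |ΔM|) = 10^1.370 = 23.42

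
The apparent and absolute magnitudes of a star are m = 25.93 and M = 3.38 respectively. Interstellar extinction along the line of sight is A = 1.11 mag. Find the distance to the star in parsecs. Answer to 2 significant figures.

d ≈ 190000 pc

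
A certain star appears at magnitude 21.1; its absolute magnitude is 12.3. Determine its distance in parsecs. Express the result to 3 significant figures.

d ≈ 575 pc

μ = m − M = 8.800
m − M = 5 log₁₀ d − 5
log₁₀ d = (m − M)/5 + 1 = 2.7600
d = 10^2.7600 = 575.4 pc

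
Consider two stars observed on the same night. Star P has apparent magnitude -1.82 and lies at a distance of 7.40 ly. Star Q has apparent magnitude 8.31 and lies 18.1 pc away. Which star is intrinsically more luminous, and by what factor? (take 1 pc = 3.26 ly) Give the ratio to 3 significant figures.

Star P is more luminous, by a factor of 177.

Star P: d = 7.40 ly / 3.26 = 2.270 pc
Star P: M = m − 5 log₁₀ d + 5 = -1.82 − 5·0.3560 + 5 = 1.400
Star Q: M = m − 5 log₁₀ d + 5 = 8.31 − 5·1.2577 + 5 = 7.022
ΔM = M_P − M_Q = 1.400 − (7.022) = -5.622; smaller M is more luminous → Star P.
L ratio = 10^(0.4 |ΔM|) = 10^2.249 = 177.3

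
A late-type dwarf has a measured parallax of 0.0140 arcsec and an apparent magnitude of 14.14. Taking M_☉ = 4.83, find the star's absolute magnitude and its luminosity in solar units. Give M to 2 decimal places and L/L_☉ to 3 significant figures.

d = 1/p = 1/0.0140″ = 71.43 pc
M = m − 5 log₁₀ d + 5 = 14.14 − 5·1.8539 + 5 = 9.871
M − M_☉ = 9.871 − 4.83 = 5.041
L/L_☉ = 10^(−0.4 × 5.041) = 9.633×10^-3

M ≈ 9.87; L/L_☉ ≈ 9.63×10^-3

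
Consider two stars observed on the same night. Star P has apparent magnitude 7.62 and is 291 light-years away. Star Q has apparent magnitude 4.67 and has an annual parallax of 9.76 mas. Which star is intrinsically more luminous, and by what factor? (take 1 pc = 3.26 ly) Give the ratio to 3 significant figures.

Star Q is more luminous, by a factor of 19.9.

Star P: d = 291 ly / 3.26 = 89.26 pc
Star P: M = m − 5 log₁₀ d + 5 = 7.62 − 5·1.9507 + 5 = 2.867
Star Q: p = 9.76 mas = 9.76×10^-3″ → d = 1/p = 102.5 pc
Star Q: M = m − 5 log₁₀ d + 5 = 4.67 − 5·2.0106 + 5 = -0.383
ΔM = M_P − M_Q = 2.867 − (-0.383) = 3.249; smaller M is more luminous → Star Q.
L ratio = 10^(0.4 |ΔM|) = 10^1.300 = 19.94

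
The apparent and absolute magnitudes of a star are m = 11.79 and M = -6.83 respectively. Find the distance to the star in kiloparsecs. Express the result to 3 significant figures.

d ≈ 53.0 kpc

μ = m − M = 18.620
m − M = 5 log₁₀ d − 5
log₁₀ d = (m − M)/5 + 1 = 4.7240
d = 10^4.7240 = 52970 pc
= 52.97 kpc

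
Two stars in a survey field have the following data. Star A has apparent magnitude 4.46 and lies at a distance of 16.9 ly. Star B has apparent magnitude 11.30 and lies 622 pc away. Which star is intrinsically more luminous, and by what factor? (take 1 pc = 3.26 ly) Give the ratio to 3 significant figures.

Star B is more luminous, by a factor of 26.4.

Star A: d = 16.9 ly / 3.26 = 5.184 pc
Star A: M = m − 5 log₁₀ d + 5 = 4.46 − 5·0.7147 + 5 = 5.887
Star B: M = m − 5 log₁₀ d + 5 = 11.30 − 5·2.7938 + 5 = 2.331
ΔM = M_A − M_B = 5.887 − (2.331) = 3.556; smaller M is more luminous → Star B.
L ratio = 10^(0.4 |ΔM|) = 10^1.422 = 26.44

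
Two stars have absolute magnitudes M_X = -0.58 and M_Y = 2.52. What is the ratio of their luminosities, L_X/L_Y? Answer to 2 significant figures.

ΔM = M_X − M_Y = -3.10
L_X/L_Y = 10^(−0.4 ΔM) = 10^1.240 = 17.38

L_X/L_Y ≈ 17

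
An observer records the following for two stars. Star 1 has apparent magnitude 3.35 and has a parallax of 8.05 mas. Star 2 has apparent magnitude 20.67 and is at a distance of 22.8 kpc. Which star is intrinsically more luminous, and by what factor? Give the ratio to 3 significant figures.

Star 1 is more luminous, by a factor of 252.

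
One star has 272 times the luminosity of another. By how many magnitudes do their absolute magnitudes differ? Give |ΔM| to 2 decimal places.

|ΔM| ≈ 6.09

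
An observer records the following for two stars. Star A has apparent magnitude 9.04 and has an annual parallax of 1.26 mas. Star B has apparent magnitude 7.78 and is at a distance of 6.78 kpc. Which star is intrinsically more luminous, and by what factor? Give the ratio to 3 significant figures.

Star B is more luminous, by a factor of 233.

Star A: p = 1.26 mas = 1.26×10^-3″ → d = 1/p = 793.7 pc
Star A: M = m − 5 log₁₀ d + 5 = 9.04 − 5·2.8996 + 5 = -0.458
Star B: d = 6.78 kpc = 6780 pc
Star B: M = m − 5 log₁₀ d + 5 = 7.78 − 5·3.8312 + 5 = -6.376
ΔM = M_A − M_B = -0.458 − (-6.376) = 5.918; smaller M is more luminous → Star B.
L ratio = 10^(0.4 |ΔM|) = 10^2.367 = 232.9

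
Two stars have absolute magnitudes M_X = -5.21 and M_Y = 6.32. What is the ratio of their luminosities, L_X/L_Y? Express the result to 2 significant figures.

ΔM = M_X − M_Y = -11.53
L_X/L_Y = 10^(−0.4 ΔM) = 10^4.612 = 40930

L_X/L_Y ≈ 41000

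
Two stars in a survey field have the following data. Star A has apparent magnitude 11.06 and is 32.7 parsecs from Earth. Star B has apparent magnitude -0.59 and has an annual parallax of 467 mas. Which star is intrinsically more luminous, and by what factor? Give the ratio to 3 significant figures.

Star A: M = m − 5 log₁₀ d + 5 = 11.06 − 5·1.5145 + 5 = 8.487
Star B: p = 467 mas = 0.467″ → d = 1/p = 2.141 pc
Star B: M = m − 5 log₁₀ d + 5 = -0.59 − 5·0.3307 + 5 = 2.757
ΔM = M_A − M_B = 8.487 − (2.757) = 5.731; smaller M is more luminous → Star B.
L ratio = 10^(0.4 |ΔM|) = 10^2.292 = 196.0

Star B is more luminous, by a factor of 196.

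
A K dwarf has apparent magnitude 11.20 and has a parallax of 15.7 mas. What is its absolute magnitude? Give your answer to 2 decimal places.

p = 15.7 mas = 0.0157″ → d = 1/p = 63.69 pc
5 log₁₀(d/10 pc) = 5 log₁₀(63.69) − 5 = 4.021
M = m − 5 log₁₀(d/10) = 11.20 − 4.021 = 7.179

M ≈ 7.18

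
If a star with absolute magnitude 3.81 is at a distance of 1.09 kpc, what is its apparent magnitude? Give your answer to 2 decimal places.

d = 1.09 kpc = 1090 pc
m = M + 5 log₁₀ d − 5 = 3.81 + 5·3.0374 − 5 = 13.997

m ≈ 14.00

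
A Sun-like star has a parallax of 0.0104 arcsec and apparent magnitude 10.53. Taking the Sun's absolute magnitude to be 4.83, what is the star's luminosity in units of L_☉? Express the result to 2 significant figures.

L/L_☉ ≈ 0.49

d = 1/p = 1/0.0104″ = 96.15 pc
M = m − 5 log₁₀ d + 5 = 10.53 − 5·1.9830 + 5 = 5.615
M − M_☉ = 5.615 − 4.83 = 0.785
L/L_☉ = 10^(−0.4 × 0.785) = 0.4852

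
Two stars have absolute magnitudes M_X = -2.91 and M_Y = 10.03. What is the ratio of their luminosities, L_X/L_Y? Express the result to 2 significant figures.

L_X/L_Y ≈ 150000

ΔM = M_X − M_Y = -12.94
L_X/L_Y = 10^(−0.4 ΔM) = 10^5.176 = 150000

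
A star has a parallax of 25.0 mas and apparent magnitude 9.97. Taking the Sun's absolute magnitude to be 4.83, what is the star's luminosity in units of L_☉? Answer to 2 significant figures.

L/L_☉ ≈ 0.14

d = 1/p = 1000/25.0 mas = 40.00 pc
M = m − 5 log₁₀ d + 5 = 9.97 − 5·1.6021 + 5 = 6.960
M − M_☉ = 6.960 − 4.83 = 2.130
L/L_☉ = 10^(−0.4 × 2.130) = 0.1406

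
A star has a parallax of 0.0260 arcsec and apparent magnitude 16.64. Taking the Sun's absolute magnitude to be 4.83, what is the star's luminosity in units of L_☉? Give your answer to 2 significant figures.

d = 1/p = 1/0.0260″ = 38.46 pc
M = m − 5 log₁₀ d + 5 = 16.64 − 5·1.5850 + 5 = 13.715
M − M_☉ = 13.715 − 4.83 = 8.885
L/L_☉ = 10^(−0.4 × 8.885) = 2.793×10^-4

L/L_☉ ≈ 2.8×10^-4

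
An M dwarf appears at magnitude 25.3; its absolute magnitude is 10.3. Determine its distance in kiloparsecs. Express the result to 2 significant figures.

d ≈ 10 kpc

Distance modulus: m − M = 25.3 − (10.3) = 15.000
m − M = 5 log₁₀ d − 5
log₁₀ d = (m − M)/5 + 1 = 4.0000
d = 10^4.0000 = 10000 pc
= 10.00 kpc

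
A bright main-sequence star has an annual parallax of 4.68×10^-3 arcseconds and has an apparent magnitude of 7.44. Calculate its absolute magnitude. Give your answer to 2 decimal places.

M ≈ 0.79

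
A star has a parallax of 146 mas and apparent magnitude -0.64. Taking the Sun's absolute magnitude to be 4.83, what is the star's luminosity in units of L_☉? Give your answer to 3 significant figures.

L/L_☉ ≈ 72.3

d = 1/p = 1000/146 mas = 6.849 pc
M = m − 5 log₁₀ d + 5 = -0.64 − 5·0.8356 + 5 = 0.182
M − M_☉ = 0.182 − 4.83 = -4.648
L/L_☉ = 10^(−0.4 × -4.648) = 72.33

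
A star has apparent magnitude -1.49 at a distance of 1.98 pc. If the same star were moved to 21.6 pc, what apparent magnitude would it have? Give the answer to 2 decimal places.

Flux ∝ 1/d², so Δm = 5 log₁₀(d₂/d₁) = 5 log₁₀(21.6/1.98) = 5.189
m₂ = m₁ + Δm = -1.49 + (5.189) = 3.699

m ≈ 3.70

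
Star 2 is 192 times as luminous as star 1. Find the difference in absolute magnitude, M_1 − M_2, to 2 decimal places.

M_1 − M_2 ≈ 5.71

Pogson: ΔM = −2.5 log₁₀(ratio) = −2.5 log₁₀(192) = −2.5 × 2.2833 = -5.708
Star 2 is brighter so has the smaller magnitude: M_1 − M_2 is positive.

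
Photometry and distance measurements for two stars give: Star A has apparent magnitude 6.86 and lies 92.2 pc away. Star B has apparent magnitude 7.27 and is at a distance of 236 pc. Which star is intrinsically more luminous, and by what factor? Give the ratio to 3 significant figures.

Star A: M = m − 5 log₁₀ d + 5 = 6.86 − 5·1.9647 + 5 = 2.036
Star B: M = m − 5 log₁₀ d + 5 = 7.27 − 5·2.3729 + 5 = 0.405
ΔM = M_A − M_B = 2.036 − (0.405) = 1.631; smaller M is more luminous → Star B.
L ratio = 10^(0.4 |ΔM|) = 10^0.652 = 4.491

Star B is more luminous, by a factor of 4.49.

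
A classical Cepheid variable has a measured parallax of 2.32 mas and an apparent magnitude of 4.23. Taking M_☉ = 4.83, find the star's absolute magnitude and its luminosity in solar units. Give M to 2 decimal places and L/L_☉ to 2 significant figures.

M ≈ -3.94; L/L_☉ ≈ 3200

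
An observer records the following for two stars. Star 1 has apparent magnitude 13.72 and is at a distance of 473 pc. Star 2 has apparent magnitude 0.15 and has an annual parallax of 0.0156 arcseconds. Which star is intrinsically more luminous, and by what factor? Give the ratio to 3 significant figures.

Star 2 is more luminous, by a factor of 4920.

Star 1: M = m − 5 log₁₀ d + 5 = 13.72 − 5·2.6749 + 5 = 5.346
Star 2: d = 1/p = 1/0.0156″ = 64.10 pc
Star 2: M = m − 5 log₁₀ d + 5 = 0.15 − 5·1.8069 + 5 = -3.884
ΔM = M_1 − M_2 = 5.346 − (-3.884) = 9.230; smaller M is more luminous → Star 2.
L ratio = 10^(0.4 |ΔM|) = 10^3.692 = 4921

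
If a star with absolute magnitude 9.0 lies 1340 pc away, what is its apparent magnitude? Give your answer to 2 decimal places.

m ≈ 19.64

m = M + 5 log₁₀ d − 5 = 9.0 + 5·3.1271 − 5 = 19.636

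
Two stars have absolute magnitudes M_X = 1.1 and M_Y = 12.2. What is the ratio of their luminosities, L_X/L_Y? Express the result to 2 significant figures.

L_X/L_Y ≈ 28000

ΔM = M_X − M_Y = -11.1
L_X/L_Y = 10^(−0.4 ΔM) = 10^4.440 = 27540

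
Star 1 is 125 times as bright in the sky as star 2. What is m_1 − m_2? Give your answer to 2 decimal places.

Pogson: Δm = −2.5 log₁₀(ratio) = −2.5 log₁₀(125) = −2.5 × 2.0969 = -5.242
Star 1 is brighter, so it has the smaller magnitude: the difference is negative.

m_1 − m_2 ≈ -5.24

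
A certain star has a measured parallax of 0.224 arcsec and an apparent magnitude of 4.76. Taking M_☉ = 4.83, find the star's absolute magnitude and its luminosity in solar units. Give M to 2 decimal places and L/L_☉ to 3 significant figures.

M ≈ 6.51; L/L_☉ ≈ 0.213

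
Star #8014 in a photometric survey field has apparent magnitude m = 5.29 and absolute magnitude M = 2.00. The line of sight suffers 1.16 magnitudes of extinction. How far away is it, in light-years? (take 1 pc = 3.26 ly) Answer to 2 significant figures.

m − M = 5 log₁₀(d/10 pc) + A  ⇒  5.29 − (2.00) − 1.16 = 5 log₁₀(d/10)
2.130 = 5 log₁₀(d/10)
log₁₀ d = (m − M − A)/5 + 1 = 1.4260
d = 10^1.4260 = 26.67 pc
= 86.94 ly

d ≈ 87 ly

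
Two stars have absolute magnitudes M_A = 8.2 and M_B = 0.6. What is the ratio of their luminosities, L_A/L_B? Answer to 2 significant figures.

ΔM = M_A − M_B = 7.6
L_A/L_B = 10^(−0.4 ΔM) = 10^-3.040 = 9.120×10^-4

L_A/L_B ≈ 9.1×10^-4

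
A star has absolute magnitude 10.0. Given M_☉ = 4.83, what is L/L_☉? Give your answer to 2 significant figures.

L/L_☉ ≈ 8.6×10^-3

M − M_☉ = 10.0 − 4.83 = 5.170
L/L_☉ = 10^(−0.4 (M − M_☉)) = 10^-2.068 = 8.551×10^-3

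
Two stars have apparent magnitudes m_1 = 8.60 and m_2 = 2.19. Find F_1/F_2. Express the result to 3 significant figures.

Magnitude difference = 6.41
Flux ratio = 10^(−0.4 Δm) = 10^(−0.4 × 6.41) = 10^-2.564 = 2.729×10^-3

F_1/F_2 ≈ 2.73×10^-3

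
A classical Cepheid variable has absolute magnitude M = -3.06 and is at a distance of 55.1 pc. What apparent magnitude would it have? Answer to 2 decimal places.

m = M + 5 log₁₀ d − 5 = -3.06 + 5·1.7412 − 5 = 0.646

m ≈ 0.65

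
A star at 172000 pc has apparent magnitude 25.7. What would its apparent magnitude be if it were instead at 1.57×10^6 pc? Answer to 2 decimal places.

m ≈ 30.50

Flux ∝ 1/d², so Δm = 5 log₁₀(d₂/d₁) = 5 log₁₀(1.57×10^6/172000) = 4.802
m₂ = m₁ + Δm = 25.7 + (4.802) = 30.502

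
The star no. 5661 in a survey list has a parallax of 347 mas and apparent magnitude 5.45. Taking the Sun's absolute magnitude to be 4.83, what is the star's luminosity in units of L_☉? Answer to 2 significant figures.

L/L_☉ ≈ 0.047

d = 1/p = 1000/347 mas = 2.882 pc
M = m − 5 log₁₀ d + 5 = 5.45 − 5·0.4597 + 5 = 8.152
M − M_☉ = 8.152 − 4.83 = 3.322
L/L_☉ = 10^(−0.4 × 3.322) = 0.04692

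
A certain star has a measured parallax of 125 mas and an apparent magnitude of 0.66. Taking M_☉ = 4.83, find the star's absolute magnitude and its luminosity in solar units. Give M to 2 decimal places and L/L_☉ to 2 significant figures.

d = 1/p = 1000/125 mas = 8.000 pc
M = m − 5 log₁₀ d + 5 = 0.66 − 5·0.9031 + 5 = 1.145
M − M_☉ = 1.145 − 4.83 = -3.685
L/L_☉ = 10^(−0.4 × -3.685) = 29.80

M ≈ 1.14; L/L_☉ ≈ 30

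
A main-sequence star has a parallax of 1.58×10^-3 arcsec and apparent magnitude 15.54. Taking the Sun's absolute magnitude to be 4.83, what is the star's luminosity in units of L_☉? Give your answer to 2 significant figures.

L/L_☉ ≈ 0.21

d = 1/p = 1/1.58×10^-3″ = 632.9 pc
M = m − 5 log₁₀ d + 5 = 15.54 − 5·2.8013 + 5 = 6.533
M − M_☉ = 6.533 − 4.83 = 1.703
L/L_☉ = 10^(−0.4 × 1.703) = 0.2083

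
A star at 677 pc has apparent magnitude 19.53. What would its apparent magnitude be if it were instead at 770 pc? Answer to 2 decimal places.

m ≈ 19.81

Flux ∝ 1/d², so Δm = 5 log₁₀(d₂/d₁) = 5 log₁₀(770/677) = 0.280
m₂ = m₁ + Δm = 19.53 + (0.280) = 19.810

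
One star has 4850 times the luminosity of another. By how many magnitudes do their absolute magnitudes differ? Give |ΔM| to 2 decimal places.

Pogson: ΔM = −2.5 log₁₀(ratio) = −2.5 log₁₀(4850) = −2.5 × 3.6857 = -9.214

|ΔM| ≈ 9.21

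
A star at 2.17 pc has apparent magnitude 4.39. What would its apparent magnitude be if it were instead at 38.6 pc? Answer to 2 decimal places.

m ≈ 10.64

Flux ∝ 1/d², so Δm = 5 log₁₀(d₂/d₁) = 5 log₁₀(38.6/2.17) = 6.251
m₂ = m₁ + Δm = 4.39 + (6.251) = 10.641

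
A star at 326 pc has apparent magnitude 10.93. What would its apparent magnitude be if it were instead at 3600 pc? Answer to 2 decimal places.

m ≈ 16.15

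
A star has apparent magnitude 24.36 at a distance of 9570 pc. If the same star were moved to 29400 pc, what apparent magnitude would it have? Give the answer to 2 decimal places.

m ≈ 26.80

Flux ∝ 1/d², so Δm = 5 log₁₀(d₂/d₁) = 5 log₁₀(29400/9570) = 2.437
m₂ = m₁ + Δm = 24.36 + (2.437) = 26.797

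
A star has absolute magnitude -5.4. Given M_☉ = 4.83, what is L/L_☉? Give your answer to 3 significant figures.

L/L_☉ ≈ 12400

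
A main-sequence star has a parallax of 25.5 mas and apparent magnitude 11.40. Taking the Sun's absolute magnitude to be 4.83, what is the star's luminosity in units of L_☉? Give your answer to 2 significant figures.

d = 1/p = 1000/25.5 mas = 39.22 pc
M = m − 5 log₁₀ d + 5 = 11.40 − 5·1.5935 + 5 = 8.433
M − M_☉ = 8.433 − 4.83 = 3.603
L/L_☉ = 10^(−0.4 × 3.603) = 0.03622

L/L_☉ ≈ 0.036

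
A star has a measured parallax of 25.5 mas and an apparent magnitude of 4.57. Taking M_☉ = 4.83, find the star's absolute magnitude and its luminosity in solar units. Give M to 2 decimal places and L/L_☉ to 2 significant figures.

d = 1/p = 1000/25.5 mas = 39.22 pc
M = m − 5 log₁₀ d + 5 = 4.57 − 5·1.5935 + 5 = 1.603
M − M_☉ = 1.603 − 4.83 = -3.227
L/L_☉ = 10^(−0.4 × -3.227) = 19.54

M ≈ 1.60; L/L_☉ ≈ 20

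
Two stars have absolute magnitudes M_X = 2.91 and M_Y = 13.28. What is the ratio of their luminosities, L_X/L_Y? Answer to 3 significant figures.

L_X/L_Y ≈ 14100

ΔM = M_X − M_Y = -10.37
L_X/L_Y = 10^(−0.4 ΔM) = 10^4.148 = 14060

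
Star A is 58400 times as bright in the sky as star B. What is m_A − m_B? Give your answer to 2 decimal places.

m_A − m_B ≈ -11.92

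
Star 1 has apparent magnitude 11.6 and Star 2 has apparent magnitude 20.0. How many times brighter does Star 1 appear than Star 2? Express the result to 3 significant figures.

2290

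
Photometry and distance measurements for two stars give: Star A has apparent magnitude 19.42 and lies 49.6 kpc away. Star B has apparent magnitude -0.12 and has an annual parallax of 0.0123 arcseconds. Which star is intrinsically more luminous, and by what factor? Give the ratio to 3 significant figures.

Star B is more luminous, by a factor of 176.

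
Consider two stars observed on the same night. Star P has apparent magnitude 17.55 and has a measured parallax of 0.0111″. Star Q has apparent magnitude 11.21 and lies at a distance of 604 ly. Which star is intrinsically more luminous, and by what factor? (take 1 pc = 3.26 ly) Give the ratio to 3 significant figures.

Star Q is more luminous, by a factor of 1450.

Star P: d = 1/p = 1/0.0111″ = 90.09 pc
Star P: M = m − 5 log₁₀ d + 5 = 17.55 − 5·1.9547 + 5 = 12.777
Star Q: d = 604 ly / 3.26 = 185.3 pc
Star Q: M = m − 5 log₁₀ d + 5 = 11.21 − 5·2.2678 + 5 = 4.871
ΔM = M_P − M_Q = 12.777 − (4.871) = 7.906; smaller M is more luminous → Star Q.
L ratio = 10^(0.4 |ΔM|) = 10^3.162 = 1453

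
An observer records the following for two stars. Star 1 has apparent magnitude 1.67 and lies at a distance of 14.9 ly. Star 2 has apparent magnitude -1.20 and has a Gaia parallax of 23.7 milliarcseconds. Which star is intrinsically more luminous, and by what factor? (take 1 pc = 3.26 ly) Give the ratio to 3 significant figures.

Star 2 is more luminous, by a factor of 1200.

Star 1: d = 14.9 ly / 3.26 = 4.571 pc
Star 1: M = m − 5 log₁₀ d + 5 = 1.67 − 5·0.6600 + 5 = 3.370
Star 2: p = 23.7 mas = 0.0237″ → d = 1/p = 42.19 pc
Star 2: M = m − 5 log₁₀ d + 5 = -1.20 − 5·1.6253 + 5 = -4.326
ΔM = M_1 − M_2 = 3.370 − (-4.326) = 7.696; smaller M is more luminous → Star 2.
L ratio = 10^(0.4 |ΔM|) = 10^3.079 = 1198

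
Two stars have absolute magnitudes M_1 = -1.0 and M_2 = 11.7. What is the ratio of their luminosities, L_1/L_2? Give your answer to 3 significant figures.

ΔM = M_1 − M_2 = -12.7
L_1/L_2 = 10^(−0.4 ΔM) = 10^5.080 = 120200

L_1/L_2 ≈ 120000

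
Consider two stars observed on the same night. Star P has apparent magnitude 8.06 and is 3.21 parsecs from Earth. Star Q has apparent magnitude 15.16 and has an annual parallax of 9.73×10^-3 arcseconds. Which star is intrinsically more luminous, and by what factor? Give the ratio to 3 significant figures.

Star Q is more luminous, by a factor of 1.48.

Star P: M = m − 5 log₁₀ d + 5 = 8.06 − 5·0.5065 + 5 = 10.527
Star Q: d = 1/p = 1/9.73×10^-3″ = 102.8 pc
Star Q: M = m − 5 log₁₀ d + 5 = 15.16 − 5·2.0119 + 5 = 10.101
ΔM = M_P − M_Q = 10.527 − (10.101) = 0.427; smaller M is more luminous → Star Q.
L ratio = 10^(0.4 |ΔM|) = 10^0.171 = 1.482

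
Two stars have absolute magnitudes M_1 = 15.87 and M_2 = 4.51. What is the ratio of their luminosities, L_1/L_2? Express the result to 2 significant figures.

ΔM = M_1 − M_2 = 11.36
L_1/L_2 = 10^(−0.4 ΔM) = 10^-4.544 = 2.858×10^-5

L_1/L_2 ≈ 2.9×10^-5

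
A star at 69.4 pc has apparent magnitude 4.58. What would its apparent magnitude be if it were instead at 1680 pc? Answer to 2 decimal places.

m ≈ 11.50

Flux ∝ 1/d², so Δm = 5 log₁₀(d₂/d₁) = 5 log₁₀(1680/69.4) = 6.920
m₂ = m₁ + Δm = 4.58 + (6.920) = 11.500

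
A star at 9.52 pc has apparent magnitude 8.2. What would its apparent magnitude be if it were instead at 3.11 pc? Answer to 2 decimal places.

Flux ∝ 1/d², so Δm = 5 log₁₀(d₂/d₁) = 5 log₁₀(3.11/9.52) = -2.429
m₂ = m₁ + Δm = 8.2 + (-2.429) = 5.771

m ≈ 5.77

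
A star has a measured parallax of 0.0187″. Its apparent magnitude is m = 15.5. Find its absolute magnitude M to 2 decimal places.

M ≈ 11.86

d = 1/p = 1/0.0187″ = 53.48 pc
5 log₁₀(d/10 pc) = 5 log₁₀(53.48) − 5 = 3.641
M = m − 5 log₁₀(d/10) = 15.5 − 3.641 = 11.859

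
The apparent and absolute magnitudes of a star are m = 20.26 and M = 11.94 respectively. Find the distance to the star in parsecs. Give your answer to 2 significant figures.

d ≈ 460 pc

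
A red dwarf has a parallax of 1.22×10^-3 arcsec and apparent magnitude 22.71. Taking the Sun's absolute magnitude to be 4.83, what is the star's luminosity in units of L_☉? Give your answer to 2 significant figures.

d = 1/p = 1/1.22×10^-3″ = 819.7 pc
M = m − 5 log₁₀ d + 5 = 22.71 − 5·2.9136 + 5 = 13.142
M − M_☉ = 13.142 − 4.83 = 8.312
L/L_☉ = 10^(−0.4 × 8.312) = 4.735×10^-4

L/L_☉ ≈ 4.7×10^-4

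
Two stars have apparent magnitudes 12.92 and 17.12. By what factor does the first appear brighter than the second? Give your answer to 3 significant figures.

Magnitude difference = -4.20
Flux ratio = 10^(−0.4 Δm) = 10^(−0.4 × -4.20) = 10^1.680 = 47.86

47.9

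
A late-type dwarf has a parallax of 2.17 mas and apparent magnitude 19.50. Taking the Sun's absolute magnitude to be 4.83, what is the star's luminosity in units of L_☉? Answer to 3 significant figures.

L/L_☉ ≈ 2.88×10^-3

d = 1/p = 1000/2.17 mas = 460.8 pc
M = m − 5 log₁₀ d + 5 = 19.50 − 5·2.6635 + 5 = 11.182
M − M_☉ = 11.182 − 4.83 = 6.352
L/L_☉ = 10^(−0.4 × 6.352) = 2.878×10^-3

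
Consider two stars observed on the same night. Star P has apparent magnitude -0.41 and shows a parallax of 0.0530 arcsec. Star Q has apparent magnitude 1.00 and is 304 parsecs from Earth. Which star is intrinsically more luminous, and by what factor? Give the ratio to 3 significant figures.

Star P: d = 1/p = 1/0.0530″ = 18.87 pc
Star P: M = m − 5 log₁₀ d + 5 = -0.41 − 5·1.2757 + 5 = -1.789
Star Q: M = m − 5 log₁₀ d + 5 = 1.00 − 5·2.4829 + 5 = -6.414
ΔM = M_P − M_Q = -1.789 − (-6.414) = 4.626; smaller M is more luminous → Star Q.
L ratio = 10^(0.4 |ΔM|) = 10^1.850 = 70.84

Star Q is more luminous, by a factor of 70.8.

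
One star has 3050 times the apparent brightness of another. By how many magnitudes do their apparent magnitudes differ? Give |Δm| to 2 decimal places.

|Δm| ≈ 8.71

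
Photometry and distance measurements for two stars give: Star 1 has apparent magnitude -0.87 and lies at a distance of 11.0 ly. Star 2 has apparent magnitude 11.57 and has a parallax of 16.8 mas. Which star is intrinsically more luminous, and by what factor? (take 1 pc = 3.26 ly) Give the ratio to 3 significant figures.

Star 1 is more luminous, by a factor of 304.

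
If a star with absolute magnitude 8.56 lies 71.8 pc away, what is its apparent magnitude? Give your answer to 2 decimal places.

m ≈ 12.84

m = M + 5 log₁₀ d − 5 = 8.56 + 5·1.8561 − 5 = 12.841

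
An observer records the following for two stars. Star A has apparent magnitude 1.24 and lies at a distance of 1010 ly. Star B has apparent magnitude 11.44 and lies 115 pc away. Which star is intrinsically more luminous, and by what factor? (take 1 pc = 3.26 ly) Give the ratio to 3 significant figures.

Star A is more luminous, by a factor of 87300.

Star A: d = 1010 ly / 3.26 = 309.8 pc
Star A: M = m − 5 log₁₀ d + 5 = 1.24 − 5·2.4911 + 5 = -6.216
Star B: M = m − 5 log₁₀ d + 5 = 11.44 − 5·2.0607 + 5 = 6.137
ΔM = M_A − M_B = -6.216 − (6.137) = -12.352; smaller M is more luminous → Star A.
L ratio = 10^(0.4 |ΔM|) = 10^4.941 = 87260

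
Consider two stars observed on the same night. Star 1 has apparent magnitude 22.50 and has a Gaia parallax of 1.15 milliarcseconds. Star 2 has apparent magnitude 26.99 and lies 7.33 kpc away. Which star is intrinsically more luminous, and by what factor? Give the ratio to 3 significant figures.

Star 1: p = 1.15 mas = 1.15×10^-3″ → d = 1/p = 869.6 pc
Star 1: M = m − 5 log₁₀ d + 5 = 22.50 − 5·2.9393 + 5 = 12.803
Star 2: d = 7.33 kpc = 7330 pc
Star 2: M = m − 5 log₁₀ d + 5 = 26.99 − 5·3.8651 + 5 = 12.664
ΔM = M_1 − M_2 = 12.803 − (12.664) = 0.139; smaller M is more luminous → Star 2.
L ratio = 10^(0.4 |ΔM|) = 10^0.056 = 1.137

Star 2 is more luminous, by a factor of 1.14.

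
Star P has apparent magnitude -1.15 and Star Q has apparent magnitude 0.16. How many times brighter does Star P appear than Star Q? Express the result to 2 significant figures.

3.3

Magnitude difference = -1.31
Flux ratio = 10^(−0.4 Δm) = 10^(−0.4 × -1.31) = 10^0.524 = 3.342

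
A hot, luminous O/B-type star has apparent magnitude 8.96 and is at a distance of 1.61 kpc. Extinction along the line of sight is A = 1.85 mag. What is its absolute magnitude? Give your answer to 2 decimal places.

M ≈ -3.92

d = 1.61 kpc = 1610 pc
5 log₁₀(d/10 pc) = 5 log₁₀(1610) − 5 = 11.034
M = m − 5 log₁₀(d/10) − A = 8.96 − 11.034 − 1.85 = -3.924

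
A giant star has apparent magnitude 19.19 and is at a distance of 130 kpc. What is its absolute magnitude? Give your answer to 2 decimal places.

M ≈ -1.38

d = 130 kpc = 130000 pc
5 log₁₀(d/10 pc) = 5 log₁₀(130000) − 5 = 20.570
M = m − 5 log₁₀(d/10) = 19.19 − 20.570 = -1.380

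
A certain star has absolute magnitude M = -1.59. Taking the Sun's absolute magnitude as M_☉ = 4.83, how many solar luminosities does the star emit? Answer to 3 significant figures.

M − M_☉ = -1.59 − 4.83 = -6.420
L/L_☉ = 10^(−0.4 (M − M_☉)) = 10^2.568 = 369.8

L/L_☉ ≈ 370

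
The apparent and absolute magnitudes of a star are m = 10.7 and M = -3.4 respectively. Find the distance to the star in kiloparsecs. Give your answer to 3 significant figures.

Distance modulus: m − M = 10.7 − (-3.4) = 14.100
m − M = 5 log₁₀ d − 5
log₁₀ d = (m − M)/5 + 1 = 3.8200
d = 10^3.8200 = 6607 pc
= 6.607 kpc

d ≈ 6.61 kpc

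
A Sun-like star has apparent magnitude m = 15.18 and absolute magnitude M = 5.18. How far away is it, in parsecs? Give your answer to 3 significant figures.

Distance modulus: m − M = 15.18 − (5.18) = 10.000
m − M = 5 log₁₀ d − 5
log₁₀ d = (m − M)/5 + 1 = 3.0000
d = 10^3.0000 = 1000 pc

d ≈ 1000 pc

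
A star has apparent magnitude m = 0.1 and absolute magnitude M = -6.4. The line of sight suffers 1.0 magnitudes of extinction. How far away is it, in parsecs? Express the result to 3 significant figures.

d ≈ 126 pc

m − M = 5 log₁₀(d/10 pc) + A  ⇒  0.1 − (-6.4) − 1.0 = 5 log₁₀(d/10)
5.500 = 5 log₁₀(d/10)
log₁₀ d = (m − M − A)/5 + 1 = 2.1000
d = 10^2.1000 = 125.9 pc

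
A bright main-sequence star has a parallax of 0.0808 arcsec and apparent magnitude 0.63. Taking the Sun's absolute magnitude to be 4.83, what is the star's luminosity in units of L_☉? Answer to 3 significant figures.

d = 1/p = 1/0.0808″ = 12.38 pc
M = m − 5 log₁₀ d + 5 = 0.63 − 5·1.0926 + 5 = 0.167
M − M_☉ = 0.167 − 4.83 = -4.663
L/L_☉ = 10^(−0.4 × -4.663) = 73.31

L/L_☉ ≈ 73.3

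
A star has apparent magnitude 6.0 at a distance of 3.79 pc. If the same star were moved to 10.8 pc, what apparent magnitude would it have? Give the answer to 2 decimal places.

m ≈ 8.27

Flux ∝ 1/d², so Δm = 5 log₁₀(d₂/d₁) = 5 log₁₀(10.8/3.79) = 2.274
m₂ = m₁ + Δm = 6.0 + (2.274) = 8.274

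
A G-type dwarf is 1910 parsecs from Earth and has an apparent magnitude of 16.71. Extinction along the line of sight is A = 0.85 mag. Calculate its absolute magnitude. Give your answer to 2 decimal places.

5 log₁₀(d/10 pc) = 5 log₁₀(1910) − 5 = 11.405
M = m − 5 log₁₀(d/10) − A = 16.71 − 11.405 − 0.85 = 4.455

M ≈ 4.45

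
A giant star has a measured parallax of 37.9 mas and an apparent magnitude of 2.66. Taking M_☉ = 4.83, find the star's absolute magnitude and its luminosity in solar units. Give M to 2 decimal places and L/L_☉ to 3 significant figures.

M ≈ 0.55; L/L_☉ ≈ 51.4

d = 1/p = 1000/37.9 mas = 26.39 pc
M = m − 5 log₁₀ d + 5 = 2.66 − 5·1.4214 + 5 = 0.553
M − M_☉ = 0.553 − 4.83 = -4.277
L/L_☉ = 10^(−0.4 × -4.277) = 51.37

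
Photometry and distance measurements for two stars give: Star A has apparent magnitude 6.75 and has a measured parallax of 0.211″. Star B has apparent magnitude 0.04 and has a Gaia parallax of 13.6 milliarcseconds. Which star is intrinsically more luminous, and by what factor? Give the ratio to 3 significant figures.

Star A: d = 1/p = 1/0.211″ = 4.739 pc
Star A: M = m − 5 log₁₀ d + 5 = 6.75 − 5·0.6757 + 5 = 8.371
Star B: p = 13.6 mas = 0.0136″ → d = 1/p = 73.53 pc
Star B: M = m − 5 log₁₀ d + 5 = 0.04 − 5·1.8665 + 5 = -4.292
ΔM = M_A − M_B = 8.371 − (-4.292) = 12.664; smaller M is more luminous → Star B.
L ratio = 10^(0.4 |ΔM|) = 10^5.065 = 116300

Star B is more luminous, by a factor of 116000.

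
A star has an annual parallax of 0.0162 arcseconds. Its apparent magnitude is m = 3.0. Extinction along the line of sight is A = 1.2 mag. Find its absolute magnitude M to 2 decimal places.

M ≈ -2.15

d = 1/p = 1/0.0162″ = 61.73 pc
5 log₁₀(d/10 pc) = 5 log₁₀(61.73) − 5 = 3.952
M = m − 5 log₁₀(d/10) − A = 3.0 − 3.952 − 1.2 = -2.152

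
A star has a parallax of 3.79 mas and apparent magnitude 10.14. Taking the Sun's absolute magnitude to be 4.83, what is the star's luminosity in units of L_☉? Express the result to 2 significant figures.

d = 1/p = 1000/3.79 mas = 263.9 pc
M = m − 5 log₁₀ d + 5 = 10.14 − 5·2.4214 + 5 = 3.033
M − M_☉ = 3.033 − 4.83 = -1.797
L/L_☉ = 10^(−0.4 × -1.797) = 5.233

L/L_☉ ≈ 5.2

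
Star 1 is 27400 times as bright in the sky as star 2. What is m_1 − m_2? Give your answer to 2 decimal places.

m_1 − m_2 ≈ -11.09

Pogson: Δm = −2.5 log₁₀(ratio) = −2.5 log₁₀(27400) = −2.5 × 4.4378 = -11.094
Star 1 is brighter, so it has the smaller magnitude: the difference is negative.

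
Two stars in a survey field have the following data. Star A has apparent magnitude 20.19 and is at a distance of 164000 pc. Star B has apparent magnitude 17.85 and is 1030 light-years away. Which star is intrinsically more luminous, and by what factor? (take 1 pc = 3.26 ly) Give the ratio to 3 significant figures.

Star A: M = m − 5 log₁₀ d + 5 = 20.19 − 5·5.2148 + 5 = -0.884
Star B: d = 1030 ly / 3.26 = 316.0 pc
Star B: M = m − 5 log₁₀ d + 5 = 17.85 − 5·2.4996 + 5 = 10.352
ΔM = M_A − M_B = -0.884 − (10.352) = -11.236; smaller M is more luminous → Star A.
L ratio = 10^(0.4 |ΔM|) = 10^4.494 = 31220

Star A is more luminous, by a factor of 31200.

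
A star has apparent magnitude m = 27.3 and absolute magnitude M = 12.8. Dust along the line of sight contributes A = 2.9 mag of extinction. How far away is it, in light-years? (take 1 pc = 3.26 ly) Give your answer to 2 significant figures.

d ≈ 6800 ly

m − M = 5 log₁₀(d/10 pc) + A  ⇒  27.3 − (12.8) − 2.9 = 5 log₁₀(d/10)
11.600 = 5 log₁₀(d/10)
log₁₀ d = (m − M − A)/5 + 1 = 3.3200
d = 10^3.3200 = 2089 pc
= 6811 ly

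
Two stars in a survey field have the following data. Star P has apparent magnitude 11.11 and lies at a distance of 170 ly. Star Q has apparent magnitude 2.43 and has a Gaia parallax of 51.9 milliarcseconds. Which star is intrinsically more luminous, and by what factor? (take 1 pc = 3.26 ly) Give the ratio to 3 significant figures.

Star P: d = 170 ly / 3.26 = 52.15 pc
Star P: M = m − 5 log₁₀ d + 5 = 11.11 − 5·1.7172 + 5 = 7.524
Star Q: p = 51.9 mas = 0.0519″ → d = 1/p = 19.27 pc
Star Q: M = m − 5 log₁₀ d + 5 = 2.43 − 5·1.2848 + 5 = 1.006
ΔM = M_P − M_Q = 7.524 − (1.006) = 6.518; smaller M is more luminous → Star Q.
L ratio = 10^(0.4 |ΔM|) = 10^2.607 = 404.8

Star Q is more luminous, by a factor of 405.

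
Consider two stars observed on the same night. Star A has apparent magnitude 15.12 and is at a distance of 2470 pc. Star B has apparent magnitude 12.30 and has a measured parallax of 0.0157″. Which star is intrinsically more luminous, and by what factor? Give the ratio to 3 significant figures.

Star A: M = m − 5 log₁₀ d + 5 = 15.12 − 5·3.3927 + 5 = 3.157
Star B: d = 1/p = 1/0.0157″ = 63.69 pc
Star B: M = m − 5 log₁₀ d + 5 = 12.30 − 5·1.8041 + 5 = 8.279
ΔM = M_A − M_B = 3.157 − (8.279) = -5.123; smaller M is more luminous → Star A.
L ratio = 10^(0.4 |ΔM|) = 10^2.049 = 112.0

Star A is more luminous, by a factor of 112.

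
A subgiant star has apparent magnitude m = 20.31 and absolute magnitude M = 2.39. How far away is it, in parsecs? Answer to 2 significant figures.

Distance modulus: m − M = 20.31 − (2.39) = 17.920
m − M = 5 log₁₀ d − 5
log₁₀ d = (m − M)/5 + 1 = 4.5840
d = 10^4.5840 = 38370 pc

d ≈ 38000 pc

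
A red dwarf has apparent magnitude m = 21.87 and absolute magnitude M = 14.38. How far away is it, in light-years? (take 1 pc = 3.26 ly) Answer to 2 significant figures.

μ = m − M = 7.490
m − M = 5 log₁₀ d − 5
log₁₀ d = (m − M)/5 + 1 = 2.4980
d = 10^2.4980 = 314.8 pc
= 1026 ly

d ≈ 1000 ly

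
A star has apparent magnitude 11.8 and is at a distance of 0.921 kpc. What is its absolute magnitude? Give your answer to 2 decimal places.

M ≈ 1.98

d = 0.921 kpc = 921.0 pc
5 log₁₀(d/10 pc) = 5 log₁₀(921.0) − 5 = 9.821
M = m − 5 log₁₀(d/10) = 11.8 − 9.821 = 1.979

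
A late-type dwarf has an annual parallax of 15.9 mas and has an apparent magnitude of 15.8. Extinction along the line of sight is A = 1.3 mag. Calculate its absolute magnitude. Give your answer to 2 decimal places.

M ≈ 10.51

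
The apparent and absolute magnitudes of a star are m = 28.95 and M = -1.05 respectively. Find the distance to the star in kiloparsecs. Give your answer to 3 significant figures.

d ≈ 10000 kpc

Distance modulus: m − M = 28.95 − (-1.05) = 30.000
m − M = 5 log₁₀ d − 5
log₁₀ d = (m − M)/5 + 1 = 7.0000
d = 10^7.0000 = 1.000×10^7 pc
= 10000 kpc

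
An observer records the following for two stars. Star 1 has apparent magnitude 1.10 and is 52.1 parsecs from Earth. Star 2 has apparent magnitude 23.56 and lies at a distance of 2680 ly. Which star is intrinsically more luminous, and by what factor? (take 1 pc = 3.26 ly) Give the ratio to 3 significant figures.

Star 1 is more luminous, by a factor of 3.87×10^6.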